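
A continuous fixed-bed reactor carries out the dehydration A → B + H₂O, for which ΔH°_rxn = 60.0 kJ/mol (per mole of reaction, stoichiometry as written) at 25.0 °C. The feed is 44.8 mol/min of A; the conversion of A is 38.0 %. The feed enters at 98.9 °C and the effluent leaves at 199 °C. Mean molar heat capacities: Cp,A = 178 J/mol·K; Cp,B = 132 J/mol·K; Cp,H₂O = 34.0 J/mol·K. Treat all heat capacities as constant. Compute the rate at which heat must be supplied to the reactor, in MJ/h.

Q_in = 107 MJ/h

Extent of reaction ξ = 0.380 × 44.8 = 17.024 mol/min
Reaction term: ξ·ΔH°_rxn = 17.024 × 60.0 = 1021.4 kJ/min
Sensible, feed 98.9→25 °C: -589.31 kJ/min
Outlet flows (mol/min): A 27.776, B 17.024, H₂O 17.024
Sensible, products 25→199 °C: 1352 kJ/min
Q = ΔH = 1784.1 kJ/min = 29.736 kW
Heat supplied = 107.05 MJ/h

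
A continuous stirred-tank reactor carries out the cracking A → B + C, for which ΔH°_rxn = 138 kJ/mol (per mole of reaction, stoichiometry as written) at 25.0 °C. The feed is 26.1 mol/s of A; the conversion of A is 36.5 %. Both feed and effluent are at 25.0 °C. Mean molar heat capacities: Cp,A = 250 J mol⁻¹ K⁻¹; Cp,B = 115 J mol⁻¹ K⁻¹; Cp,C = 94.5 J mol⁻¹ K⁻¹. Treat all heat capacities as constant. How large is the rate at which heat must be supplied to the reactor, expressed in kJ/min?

Q_in = 78900 kJ/min

Extent of reaction ξ = 0.365 × 26.1 = 9.5265 mol/s
Reaction term: ξ·ΔH°_rxn = 9.5265 × 138 = 1314.7 kJ/s
Q = ΔH = 1314.7 kJ/s = 1314.7 kW
Heat supplied = 78879 kJ/min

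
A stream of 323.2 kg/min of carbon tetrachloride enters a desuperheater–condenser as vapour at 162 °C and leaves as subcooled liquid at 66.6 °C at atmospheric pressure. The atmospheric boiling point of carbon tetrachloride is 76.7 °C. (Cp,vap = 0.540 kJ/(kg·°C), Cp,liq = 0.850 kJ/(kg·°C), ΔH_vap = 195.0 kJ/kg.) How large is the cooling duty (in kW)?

vapour 162→76.7 °C: -46.062 kJ/kg
condensation at 76.7 °C: -195 kJ/kg
liquid 76.7→66.6 °C: -8.585 kJ/kg
Δh = -46.062 + -195 + -8.585 = -249.65 kJ/kg
Q = ṁ·Δh = 323.2 kg/min × -249.65 kJ/kg = -80686 kJ/min
|Q| = 1344.8 kW

Q_c = 1340 kW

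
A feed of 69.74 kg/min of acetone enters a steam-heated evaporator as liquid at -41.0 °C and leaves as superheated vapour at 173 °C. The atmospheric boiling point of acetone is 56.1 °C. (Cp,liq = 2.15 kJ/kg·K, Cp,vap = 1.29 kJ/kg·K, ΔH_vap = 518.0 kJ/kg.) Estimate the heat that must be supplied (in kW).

liquid -41.0→56.1 °C: 208.76 kJ/kg
vaporisation at 56.1 °C: 518 kJ/kg
vapour 56.1→173 °C: 150.8 kJ/kg
Δh = 208.76 + 518 + 150.8 = 877.57 kJ/kg
Q = ṁ·Δh = 69.74 kg/min × 877.57 kJ/kg = 61201 kJ/min
|Q| = 1020 kW

Q = 1020 kW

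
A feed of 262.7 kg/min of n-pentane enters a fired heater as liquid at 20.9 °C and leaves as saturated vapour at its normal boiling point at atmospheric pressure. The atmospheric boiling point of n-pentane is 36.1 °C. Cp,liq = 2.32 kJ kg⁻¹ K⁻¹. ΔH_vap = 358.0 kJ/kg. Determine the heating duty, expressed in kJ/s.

liquid 20.9→36.1 °C: 35.264 kJ/kg
vaporisation at 36.1 °C: 358 kJ/kg
Δh = 35.264 + 358 = 393.26 kJ/kg
Q = ṁ·Δh = 262.7 kg/min × 393.26 kJ/kg = 103310 kJ/min
|Q| = 1721.8 kW

Q = 1720 kJ/s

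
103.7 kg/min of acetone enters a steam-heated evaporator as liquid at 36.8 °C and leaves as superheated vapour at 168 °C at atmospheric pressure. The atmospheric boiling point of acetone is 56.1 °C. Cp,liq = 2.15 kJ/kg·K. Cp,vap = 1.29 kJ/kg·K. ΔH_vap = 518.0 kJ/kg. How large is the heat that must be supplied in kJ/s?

liquid 36.8→56.1 °C: 41.495 kJ/kg
vaporisation at 56.1 °C: 518 kJ/kg
vapour 56.1→168 °C: 144.35 kJ/kg
Δh = 41.495 + 518 + 144.35 = 703.85 kJ/kg
Q = ṁ·Δh = 103.7 kg/min × 703.85 kJ/kg = 72989 kJ/min
|Q| = 1216.5 kW

Q = 1220 kJ/s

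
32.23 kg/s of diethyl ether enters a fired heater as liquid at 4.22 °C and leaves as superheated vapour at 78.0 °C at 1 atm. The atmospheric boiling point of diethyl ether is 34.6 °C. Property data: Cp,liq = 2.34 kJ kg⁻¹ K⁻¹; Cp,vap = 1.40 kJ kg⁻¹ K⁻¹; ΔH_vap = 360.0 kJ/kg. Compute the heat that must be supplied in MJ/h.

liquid 4.22→34.6 °C: 71.089 kJ/kg
vaporisation at 34.6 °C: 360 kJ/kg
vapour 34.6→78.0 °C: 60.76 kJ/kg
Δh = 71.089 + 360 + 60.76 = 491.85 kJ/kg
Q = ṁ·Δh = 32.23 kg/s × 491.85 kJ/kg = 15852 kJ/s
|Q| = 15852 kW = 57068 MJ/h

Q = 57100 MJ/h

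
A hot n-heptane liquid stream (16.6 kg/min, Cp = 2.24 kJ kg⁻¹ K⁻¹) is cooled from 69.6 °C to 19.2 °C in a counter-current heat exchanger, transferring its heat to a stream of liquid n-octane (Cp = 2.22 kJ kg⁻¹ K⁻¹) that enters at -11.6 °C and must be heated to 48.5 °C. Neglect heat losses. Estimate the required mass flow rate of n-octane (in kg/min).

Heat released by hot stream: Q = 16.6 × 2.24 × (69.6 − 19.2) = 1874.1 kJ/min
Energy balance on cold side (adiabatic exchanger): Q = ṁ_c·Cp_c·(T_c,out − T_c,in)
ṁ_c = 1874.1 / [2.22 × (48.5 − -11.6)] = 14.046 kg/min

ṁ_c = 14.0 kg/min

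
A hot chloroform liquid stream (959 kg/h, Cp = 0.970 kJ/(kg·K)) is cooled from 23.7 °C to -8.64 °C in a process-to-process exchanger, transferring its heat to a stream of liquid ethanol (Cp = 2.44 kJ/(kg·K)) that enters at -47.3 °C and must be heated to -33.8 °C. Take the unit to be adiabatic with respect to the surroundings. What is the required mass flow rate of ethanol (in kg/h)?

Heat released by hot stream: Q = 959 × 0.970 × (23.7 − -8.64) = 30084 kJ/h
Energy balance on cold side (adiabatic exchanger): Q = ṁ_c·Cp_c·(T_c,out − T_c,in)
ṁ_c = 30084 / [2.44 × (-33.8 − -47.3)] = 913.29 kg/h

ṁ_c = 913 kg/h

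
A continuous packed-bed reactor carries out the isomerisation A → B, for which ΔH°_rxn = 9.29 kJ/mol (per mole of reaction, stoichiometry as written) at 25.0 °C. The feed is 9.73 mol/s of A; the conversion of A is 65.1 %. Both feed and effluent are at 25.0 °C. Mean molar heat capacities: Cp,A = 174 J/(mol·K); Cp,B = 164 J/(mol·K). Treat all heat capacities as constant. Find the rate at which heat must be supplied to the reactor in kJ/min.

Q_in = 3530 kJ/min

Extent of reaction ξ = 0.651 × 9.73 = 6.3342 mol/s
Reaction term: ξ·ΔH°_rxn = 6.3342 × 9.29 = 58.845 kJ/s
Q = ΔH = 58.845 kJ/s = 58.845 kW
Heat supplied = 3530.7 kJ/min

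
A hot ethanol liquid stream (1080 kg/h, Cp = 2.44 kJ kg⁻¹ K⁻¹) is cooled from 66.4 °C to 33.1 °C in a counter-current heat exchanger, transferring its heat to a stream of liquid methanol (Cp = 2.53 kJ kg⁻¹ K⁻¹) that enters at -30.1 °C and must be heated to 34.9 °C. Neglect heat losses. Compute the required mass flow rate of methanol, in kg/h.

ṁ_c = 534 kg/h

Heat released by hot stream: Q = 1080 × 2.44 × (66.4 − 33.1) = 87752 kJ/h
Energy balance on cold side (adiabatic exchanger): Q = ṁ_c·Cp_c·(T_c,out − T_c,in)
ṁ_c = 87752 / [2.53 × (34.9 − -30.1)] = 533.61 kg/h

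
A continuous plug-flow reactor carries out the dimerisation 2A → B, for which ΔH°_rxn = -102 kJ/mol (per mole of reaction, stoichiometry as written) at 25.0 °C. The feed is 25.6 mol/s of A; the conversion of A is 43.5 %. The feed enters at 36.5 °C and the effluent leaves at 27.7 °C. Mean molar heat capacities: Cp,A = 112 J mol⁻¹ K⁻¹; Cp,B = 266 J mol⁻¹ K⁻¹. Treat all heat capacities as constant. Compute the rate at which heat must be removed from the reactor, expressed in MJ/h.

Extent of reaction ξ = 0.435 × 25.6 / 2 = 5.568 mol/s
Reaction term: ξ·ΔH°_rxn = 5.568 × -102 = -567.94 kJ/s
Sensible, feed 36.5→25 °C: -32.973 kJ/s
Outlet flows (mol/s): A 14.464, B 5.568
Sensible, products 25→27.7 °C: 8.3729 kJ/s
Q = ΔH = -592.54 kJ/s = -592.54 kW
Heat removed = 2133.1 MJ/h

Q_out = 2130 MJ/h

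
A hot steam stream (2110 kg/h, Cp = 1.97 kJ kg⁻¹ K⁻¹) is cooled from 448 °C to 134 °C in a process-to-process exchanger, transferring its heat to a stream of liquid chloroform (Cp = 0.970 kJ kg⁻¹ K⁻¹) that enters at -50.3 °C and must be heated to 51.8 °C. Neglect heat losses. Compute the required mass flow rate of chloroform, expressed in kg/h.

ṁ_c = 13200 kg/h

Heat released by hot stream: Q = 2110 × 1.97 × (448 − 134) = 1.3052e+06 kJ/h
Energy balance on cold side (adiabatic exchanger): Q = ṁ_c·Cp_c·(T_c,out − T_c,in)
ṁ_c = 1.3052e+06 / [0.970 × (51.8 − -50.3)] = 13179 kg/h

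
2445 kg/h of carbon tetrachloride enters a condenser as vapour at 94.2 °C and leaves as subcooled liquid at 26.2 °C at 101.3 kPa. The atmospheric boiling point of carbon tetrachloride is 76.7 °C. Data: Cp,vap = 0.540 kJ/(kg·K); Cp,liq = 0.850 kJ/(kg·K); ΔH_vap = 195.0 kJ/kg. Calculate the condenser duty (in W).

Q_c = 168000 W

vapour 94.2→76.7 °C: -9.45 kJ/kg
condensation at 76.7 °C: -195 kJ/kg
liquid 76.7→26.2 °C: -42.925 kJ/kg
Δh = -9.45 + -195 + -42.925 = -247.38 kJ/kg
Q = ṁ·Δh = 2445 kg/h × -247.38 kJ/kg = -604830 kJ/h
|Q| = 168.01 kW = 168010 W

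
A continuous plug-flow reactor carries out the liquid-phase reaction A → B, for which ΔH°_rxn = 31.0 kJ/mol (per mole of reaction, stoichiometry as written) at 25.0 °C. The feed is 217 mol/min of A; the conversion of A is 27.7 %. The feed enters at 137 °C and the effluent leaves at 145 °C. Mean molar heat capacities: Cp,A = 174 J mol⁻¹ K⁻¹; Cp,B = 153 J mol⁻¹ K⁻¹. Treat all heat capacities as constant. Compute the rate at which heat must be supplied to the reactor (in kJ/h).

Q_in = 121000 kJ/h

Extent of reaction ξ = 0.277 × 217 = 60.109 mol/min
Reaction term: ξ·ΔH°_rxn = 60.109 × 31.0 = 1863.4 kJ/min
Sensible, feed 137→25 °C: -4228.9 kJ/min
Outlet flows (mol/min): A 156.89, B 60.109
Sensible, products 25→145 °C: 4379.5 kJ/min
Q = ΔH = 2014 kJ/min = 33.566 kW
Heat supplied = 120840 kJ/h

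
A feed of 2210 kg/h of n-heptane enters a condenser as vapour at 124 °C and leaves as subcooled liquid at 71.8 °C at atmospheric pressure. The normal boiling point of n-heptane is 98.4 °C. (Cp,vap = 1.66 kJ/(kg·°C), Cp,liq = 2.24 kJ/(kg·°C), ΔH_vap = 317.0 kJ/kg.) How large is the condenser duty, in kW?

vapour 124→98.4 °C: -42.496 kJ/kg
condensation at 98.4 °C: -317 kJ/kg
liquid 98.4→71.8 °C: -59.584 kJ/kg
Δh = -42.496 + -317 + -59.584 = -419.08 kJ/kg
Q = ṁ·Δh = 2210 kg/h × -419.08 kJ/kg = -926170 kJ/h
|Q| = 257.27 kW

Q_c = 257 kW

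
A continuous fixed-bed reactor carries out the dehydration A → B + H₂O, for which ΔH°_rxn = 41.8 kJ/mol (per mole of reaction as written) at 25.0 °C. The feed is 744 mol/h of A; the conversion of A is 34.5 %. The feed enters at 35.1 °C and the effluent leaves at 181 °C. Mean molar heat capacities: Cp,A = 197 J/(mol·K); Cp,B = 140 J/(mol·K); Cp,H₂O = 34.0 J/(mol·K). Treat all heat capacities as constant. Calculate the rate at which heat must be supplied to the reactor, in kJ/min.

Q_in = 520 kJ/min

Extent of reaction ξ = 0.345 × 744 = 256.68 mol/h
Reaction term: ξ·ΔH°_rxn = 256.68 × 41.8 = 10729 kJ/h
Sensible, feed 35.1→25 °C: -1480.3 kJ/h
Outlet flows (mol/h): A 487.32, B 256.68, H₂O 256.68
Sensible, products 25→181 °C: 21944 kJ/h
Q = ΔH = 31193 kJ/h = 8.6646 kW
Heat supplied = 519.88 kJ/min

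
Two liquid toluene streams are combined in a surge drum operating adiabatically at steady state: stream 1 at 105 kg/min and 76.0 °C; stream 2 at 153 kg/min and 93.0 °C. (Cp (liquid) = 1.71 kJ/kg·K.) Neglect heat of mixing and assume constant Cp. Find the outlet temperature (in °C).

Energy balance with Q = 0: Σ ṁᵢCp,ᵢ(T_out − Tᵢ) = 0
Σ ṁᵢCp,ᵢTᵢ = 105×1.71×76.0 + 153×1.71×93.0 = 37977
Σ ṁᵢCp,ᵢ = 105×1.71 + 153×1.71 = 441.18
T_out = 37977 / 441.18 = 86.081 °C

T_out = 86.1 °C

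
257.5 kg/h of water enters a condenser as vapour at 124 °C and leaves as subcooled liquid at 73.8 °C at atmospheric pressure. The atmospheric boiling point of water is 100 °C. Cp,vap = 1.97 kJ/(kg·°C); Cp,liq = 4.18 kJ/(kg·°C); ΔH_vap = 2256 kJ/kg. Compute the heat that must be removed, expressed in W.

Q_c = 173000 W

vapour 124→100 °C: -47.28 kJ/kg
condensation at 100 °C: -2256 kJ/kg
liquid 100→73.8 °C: -109.52 kJ/kg
Δh = -47.28 + -2256 + -109.52 = -2412.8 kJ/kg
Q = ṁ·Δh = 257.5 kg/h × -2412.8 kJ/kg = -621290 kJ/h
|Q| = 172.58 kW = 172580 W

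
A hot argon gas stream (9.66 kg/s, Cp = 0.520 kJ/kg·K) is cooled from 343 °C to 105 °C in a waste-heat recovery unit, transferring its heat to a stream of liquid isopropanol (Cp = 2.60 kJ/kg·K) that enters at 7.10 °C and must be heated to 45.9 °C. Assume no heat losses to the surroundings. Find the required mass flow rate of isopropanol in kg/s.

Heat released by hot stream: Q = 9.66 × 0.520 × (343 − 105) = 1195.5 kJ/s
Energy balance on cold side (adiabatic exchanger): Q = ṁ_c·Cp_c·(T_c,out − T_c,in)
ṁ_c = 1195.5 / [2.60 × (45.9 − 7.10)] = 11.851 kg/s

ṁ_c = 11.9 kg/s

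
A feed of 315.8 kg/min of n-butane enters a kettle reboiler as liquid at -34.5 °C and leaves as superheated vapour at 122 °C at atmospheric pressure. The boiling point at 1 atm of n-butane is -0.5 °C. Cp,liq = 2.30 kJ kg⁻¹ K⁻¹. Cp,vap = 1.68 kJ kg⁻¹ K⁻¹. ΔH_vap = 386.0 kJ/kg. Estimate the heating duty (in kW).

Q = 3530 kW

liquid -34.5→-0.5 °C: 78.2 kJ/kg
vaporisation at -0.5 °C: 386 kJ/kg
vapour -0.5→122 °C: 205.8 kJ/kg
Δh = 78.2 + 386 + 205.8 = 670 kJ/kg
Q = ṁ·Δh = 315.8 kg/min × 670 kJ/kg = 211590 kJ/min
|Q| = 3526.4 kW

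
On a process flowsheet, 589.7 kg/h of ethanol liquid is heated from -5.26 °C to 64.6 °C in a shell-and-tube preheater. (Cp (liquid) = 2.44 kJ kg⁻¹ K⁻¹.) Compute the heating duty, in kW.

Q = ṁ·Cp·ΔT = 589.7 × 2.44 × (64.6 − -5.26) = 100520 kJ/h
Converting: 100520 / 3600 s = 27.922 kW

Q = 27.9 kW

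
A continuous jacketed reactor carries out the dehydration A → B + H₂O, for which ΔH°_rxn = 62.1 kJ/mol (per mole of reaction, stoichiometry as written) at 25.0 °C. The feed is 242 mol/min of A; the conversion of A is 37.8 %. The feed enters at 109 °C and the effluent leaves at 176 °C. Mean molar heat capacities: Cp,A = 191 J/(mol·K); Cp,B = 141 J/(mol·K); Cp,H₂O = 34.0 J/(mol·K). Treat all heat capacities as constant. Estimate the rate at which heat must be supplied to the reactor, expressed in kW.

Extent of reaction ξ = 0.378 × 242 = 91.476 mol/min
Reaction term: ξ·ΔH°_rxn = 91.476 × 62.1 = 5680.7 kJ/min
Sensible, feed 109→25 °C: -3882.6 kJ/min
Outlet flows (mol/min): A 150.52, B 91.476, H₂O 91.476
Sensible, products 25→176 °C: 6758.5 kJ/min
Q = ΔH = 8556.5 kJ/min = 142.61 kW
Heat supplied = 142.61 kW

Q_in = 143 kW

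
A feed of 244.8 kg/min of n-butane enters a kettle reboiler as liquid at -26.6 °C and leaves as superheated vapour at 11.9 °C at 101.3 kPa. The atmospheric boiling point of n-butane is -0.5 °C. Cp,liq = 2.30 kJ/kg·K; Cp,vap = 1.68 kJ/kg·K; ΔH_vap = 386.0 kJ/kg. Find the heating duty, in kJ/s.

Q = 1900 kJ/s

liquid -26.6→-0.5 °C: 60.03 kJ/kg
vaporisation at -0.5 °C: 386 kJ/kg
vapour -0.5→11.9 °C: 20.832 kJ/kg
Δh = 60.03 + 386 + 20.832 = 466.86 kJ/kg
Q = ṁ·Δh = 244.8 kg/min × 466.86 kJ/kg = 114290 kJ/min
|Q| = 1904.8 kW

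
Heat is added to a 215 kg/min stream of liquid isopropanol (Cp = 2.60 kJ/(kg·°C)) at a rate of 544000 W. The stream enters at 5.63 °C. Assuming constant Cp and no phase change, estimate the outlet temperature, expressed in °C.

T_out = 64.0 °C

Q = 544000 W = 32640 kJ/min
ΔT = Q/(ṁ·Cp) = 32640/(215×2.60) = 58.39 K
T_out = 5.63 + 58.39 = 64.02 °C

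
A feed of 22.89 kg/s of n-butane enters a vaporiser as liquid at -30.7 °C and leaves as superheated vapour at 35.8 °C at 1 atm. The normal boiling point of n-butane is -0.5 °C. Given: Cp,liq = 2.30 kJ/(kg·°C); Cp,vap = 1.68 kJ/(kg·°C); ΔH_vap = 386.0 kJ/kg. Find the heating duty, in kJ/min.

Q = 709000 kJ/min

liquid -30.7→-0.5 °C: 69.46 kJ/kg
vaporisation at -0.5 °C: 386 kJ/kg
vapour -0.5→35.8 °C: 60.984 kJ/kg
Δh = 69.46 + 386 + 60.984 = 516.44 kJ/kg
Q = ṁ·Δh = 22.89 kg/s × 516.44 kJ/kg = 11821 kJ/s
|Q| = 11821 kW = 709280 kJ/min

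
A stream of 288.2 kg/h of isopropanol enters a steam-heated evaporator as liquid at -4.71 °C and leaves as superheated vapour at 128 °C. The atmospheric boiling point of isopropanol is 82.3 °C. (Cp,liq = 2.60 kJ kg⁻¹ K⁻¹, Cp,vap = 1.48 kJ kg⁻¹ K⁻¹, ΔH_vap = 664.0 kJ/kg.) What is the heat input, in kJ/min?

Q = 4600 kJ/min

liquid -4.71→82.3 °C: 226.23 kJ/kg
vaporisation at 82.3 °C: 664 kJ/kg
vapour 82.3→128 °C: 67.636 kJ/kg
Δh = 226.23 + 664 + 67.636 = 957.86 kJ/kg
Q = ṁ·Δh = 288.2 kg/h × 957.86 kJ/kg = 276060 kJ/h
|Q| = 76.682 kW = 4600.9 kJ/min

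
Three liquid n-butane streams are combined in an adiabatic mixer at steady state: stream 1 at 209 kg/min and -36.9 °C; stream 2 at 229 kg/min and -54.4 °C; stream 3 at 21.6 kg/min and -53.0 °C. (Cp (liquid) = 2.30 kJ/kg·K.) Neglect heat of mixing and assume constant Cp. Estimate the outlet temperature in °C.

T_out = -46.4 °C

Energy balance with Q = 0: Σ ṁᵢCp,ᵢ(T_out − Tᵢ) = 0
T_out = Σ ṁᵢCp,ᵢTᵢ / Σ ṁᵢCp,ᵢ
      = -49023 / 1057.1 = -46.376 °C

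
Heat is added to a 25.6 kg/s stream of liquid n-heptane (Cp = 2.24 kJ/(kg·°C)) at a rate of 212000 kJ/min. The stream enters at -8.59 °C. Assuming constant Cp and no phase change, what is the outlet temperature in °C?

Q = 212000 kJ/min = 3533.3 kJ/s
ΔT = Q/(ṁ·Cp) = 3533.3/(25.6×2.24) = 61.616 K
T_out = -8.59 + 61.616 = 53.026 °C

T_out = 53.0 °C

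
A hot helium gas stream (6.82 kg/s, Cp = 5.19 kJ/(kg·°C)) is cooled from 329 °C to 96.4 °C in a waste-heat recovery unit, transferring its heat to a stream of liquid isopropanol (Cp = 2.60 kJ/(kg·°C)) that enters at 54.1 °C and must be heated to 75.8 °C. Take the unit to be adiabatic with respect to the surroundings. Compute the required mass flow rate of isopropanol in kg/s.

Heat released by hot stream: Q = 6.82 × 5.19 × (329 − 96.4) = 8233.1 kJ/s
Energy balance on cold side (adiabatic exchanger): Q = ṁ_c·Cp_c·(T_c,out − T_c,in)
ṁ_c = 8233.1 / [2.60 × (75.8 − 54.1)] = 145.92 kg/s

ṁ_c = 146 kg/s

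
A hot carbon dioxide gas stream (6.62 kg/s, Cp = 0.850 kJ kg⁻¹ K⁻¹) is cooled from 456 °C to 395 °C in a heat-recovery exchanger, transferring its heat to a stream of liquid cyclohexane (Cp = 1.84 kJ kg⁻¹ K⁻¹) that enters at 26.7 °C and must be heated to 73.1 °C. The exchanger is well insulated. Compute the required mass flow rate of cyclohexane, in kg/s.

Heat released by hot stream: Q = 6.62 × 0.850 × (456 − 395) = 343.25 kJ/s
Energy balance on cold side (adiabatic exchanger): Q = ṁ_c·Cp_c·(T_c,out − T_c,in)
ṁ_c = 343.25 / [1.84 × (73.1 − 26.7)] = 4.0204 kg/s

ṁ_c = 4.02 kg/s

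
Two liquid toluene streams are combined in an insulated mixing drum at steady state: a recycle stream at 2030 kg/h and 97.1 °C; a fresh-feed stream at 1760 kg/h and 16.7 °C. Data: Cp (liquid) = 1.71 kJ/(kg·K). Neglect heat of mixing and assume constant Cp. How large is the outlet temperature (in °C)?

T_out = 59.8 °C

Energy balance with Q = 0: Σ ṁᵢCp,ᵢ(T_out − Tᵢ) = 0
Σ ṁᵢCp,ᵢTᵢ = 2030×1.71×97.1 + 1760×1.71×16.7 = 387320
Σ ṁᵢCp,ᵢ = 2030×1.71 + 1760×1.71 = 6480.9
T_out = 387320 / 6480.9 = 59.764 °C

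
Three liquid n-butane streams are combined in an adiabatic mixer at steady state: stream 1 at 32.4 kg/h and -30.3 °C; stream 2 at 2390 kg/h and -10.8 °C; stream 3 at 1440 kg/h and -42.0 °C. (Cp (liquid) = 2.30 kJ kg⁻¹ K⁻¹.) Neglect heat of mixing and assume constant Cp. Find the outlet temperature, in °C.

Energy balance with Q = 0: Σ ṁᵢCp,ᵢ(T_out − Tᵢ) = 0
Σ ṁᵢCp,ᵢTᵢ = 32.4×2.30×-30.3 + 2390×2.30×-10.8 + 1440×2.30×-42.0 = -200730
Σ ṁᵢCp,ᵢ = 32.4×2.30 + 2390×2.30 + 1440×2.30 = 8883.5
T_out = -200730 / 8883.5 = -22.596 °C

T_out = -22.6 °C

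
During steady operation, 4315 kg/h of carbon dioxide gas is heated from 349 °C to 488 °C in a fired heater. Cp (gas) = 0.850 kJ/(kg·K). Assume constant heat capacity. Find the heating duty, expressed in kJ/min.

Q = 8500 kJ/min

Q = ṁ·Cp·ΔT = 4315 × 0.850 × (488 − 349) = 509820 kJ/h
Converting: 509820 / 3600 s = 141.62 kW
Heating duty = 8497 kJ/min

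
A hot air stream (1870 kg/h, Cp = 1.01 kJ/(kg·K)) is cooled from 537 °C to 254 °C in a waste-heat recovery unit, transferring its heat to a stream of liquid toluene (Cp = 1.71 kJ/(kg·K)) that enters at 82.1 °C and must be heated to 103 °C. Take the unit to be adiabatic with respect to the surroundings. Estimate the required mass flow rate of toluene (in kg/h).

Heat released by hot stream: Q = 1870 × 1.01 × (537 − 254) = 534500 kJ/h
Energy balance on cold side (adiabatic exchanger): Q = ṁ_c·Cp_c·(T_c,out − T_c,in)
ṁ_c = 534500 / [1.71 × (103 − 82.1)] = 14956 kg/h

ṁ_c = 15000 kg/h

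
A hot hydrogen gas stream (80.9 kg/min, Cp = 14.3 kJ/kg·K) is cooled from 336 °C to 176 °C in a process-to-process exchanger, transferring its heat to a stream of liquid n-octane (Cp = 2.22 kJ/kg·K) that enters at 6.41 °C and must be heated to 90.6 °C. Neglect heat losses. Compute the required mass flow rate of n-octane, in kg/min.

ṁ_c = 990 kg/min

Heat released by hot stream: Q = 80.9 × 14.3 × (336 − 176) = 185100 kJ/min
Energy balance on cold side (adiabatic exchanger): Q = ṁ_c·Cp_c·(T_c,out − T_c,in)
ṁ_c = 185100 / [2.22 × (90.6 − 6.41)] = 990.36 kg/min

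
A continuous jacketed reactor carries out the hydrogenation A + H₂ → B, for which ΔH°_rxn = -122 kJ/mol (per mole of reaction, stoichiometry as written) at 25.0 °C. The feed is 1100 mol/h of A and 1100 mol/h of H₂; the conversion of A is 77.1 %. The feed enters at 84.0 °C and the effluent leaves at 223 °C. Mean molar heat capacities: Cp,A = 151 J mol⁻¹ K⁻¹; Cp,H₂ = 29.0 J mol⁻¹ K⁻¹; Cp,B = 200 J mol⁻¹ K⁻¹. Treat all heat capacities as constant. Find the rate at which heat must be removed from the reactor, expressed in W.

Extent of reaction ξ = 0.771 × 1100 = 848.1 mol/h
Reaction term: ξ·ΔH°_rxn = 848.1 × -122 = -103470 kJ/h
Sensible, feed 84.0→25 °C: -11682 kJ/h
Outlet flows (mol/h): A 251.9, H₂ 251.9, B 848.1
Sensible, products 25→223 °C: 42562 kJ/h
Q = ΔH = -72588 kJ/h = -20.163 kW
Heat removed = 20163 W

Q_out = 20200 W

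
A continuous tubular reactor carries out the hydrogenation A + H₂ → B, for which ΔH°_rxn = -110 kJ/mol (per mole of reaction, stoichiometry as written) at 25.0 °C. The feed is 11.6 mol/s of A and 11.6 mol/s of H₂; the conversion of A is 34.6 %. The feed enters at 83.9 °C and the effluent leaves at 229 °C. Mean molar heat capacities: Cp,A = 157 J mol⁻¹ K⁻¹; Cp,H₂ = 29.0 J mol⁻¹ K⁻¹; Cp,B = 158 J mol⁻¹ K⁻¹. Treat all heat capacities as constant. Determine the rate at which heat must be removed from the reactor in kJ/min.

Q_out = 9080 kJ/min

Extent of reaction ξ = 0.346 × 11.6 = 4.0136 mol/s
Reaction term: ξ·ΔH°_rxn = 4.0136 × -110 = -441.5 kJ/s
Sensible, feed 83.9→25 °C: -127.08 kJ/s
Outlet flows (mol/s): A 7.5864, H₂ 7.5864, B 4.0136
Sensible, products 25→229 °C: 417.22 kJ/s
Q = ΔH = -151.35 kJ/s = -151.35 kW
Heat removed = 9081.2 kJ/min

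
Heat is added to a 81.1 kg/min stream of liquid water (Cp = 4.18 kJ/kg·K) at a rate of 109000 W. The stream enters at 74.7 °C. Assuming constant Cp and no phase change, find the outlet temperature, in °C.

T_out = 94.0 °C

Q = 109000 W = 6540 kJ/min
ΔT = Q/(ṁ·Cp) = 6540/(81.1×4.18) = 19.292 K
T_out = 74.7 + 19.292 = 93.992 °C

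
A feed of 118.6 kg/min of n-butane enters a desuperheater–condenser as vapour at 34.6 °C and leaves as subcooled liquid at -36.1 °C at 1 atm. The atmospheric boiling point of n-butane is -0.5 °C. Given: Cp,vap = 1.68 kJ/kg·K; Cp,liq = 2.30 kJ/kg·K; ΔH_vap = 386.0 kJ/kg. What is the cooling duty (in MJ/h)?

vapour 34.6→-0.5 °C: -58.968 kJ/kg
condensation at -0.5 °C: -386 kJ/kg
liquid -0.5→-36.1 °C: -81.88 kJ/kg
Δh = -58.968 + -386 + -81.88 = -526.85 kJ/kg
Q = ṁ·Δh = 118.6 kg/min × -526.85 kJ/kg = -62484 kJ/min
|Q| = 1041.4 kW = 3749.1 MJ/h

Q_c = 3750 MJ/h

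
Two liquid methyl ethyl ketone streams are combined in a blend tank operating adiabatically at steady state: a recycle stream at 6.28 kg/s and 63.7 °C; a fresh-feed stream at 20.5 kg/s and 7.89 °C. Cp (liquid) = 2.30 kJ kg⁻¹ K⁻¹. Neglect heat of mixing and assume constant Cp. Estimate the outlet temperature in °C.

Adiabatic, steady state ⇒ Σ ṁᵢCp,ᵢ(T_out − Tᵢ) = 0
T_out = Σ ṁᵢCp,ᵢTᵢ / Σ ṁᵢCp,ᵢ
      = 1292.1 / 61.594 = 20.978 °C

T_out = 21.0 °C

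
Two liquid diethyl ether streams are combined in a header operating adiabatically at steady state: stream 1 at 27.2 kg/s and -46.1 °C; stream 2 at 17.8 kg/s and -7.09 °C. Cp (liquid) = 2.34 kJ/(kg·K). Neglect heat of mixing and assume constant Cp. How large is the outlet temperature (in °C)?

Adiabatic, steady state ⇒ Σ ṁᵢCp,ᵢ(T_out − Tᵢ) = 0
T_out = Σ ṁᵢCp,ᵢTᵢ / Σ ṁᵢCp,ᵢ
      = -3229.5 / 105.3 = -30.669 °C

T_out = -30.7 °C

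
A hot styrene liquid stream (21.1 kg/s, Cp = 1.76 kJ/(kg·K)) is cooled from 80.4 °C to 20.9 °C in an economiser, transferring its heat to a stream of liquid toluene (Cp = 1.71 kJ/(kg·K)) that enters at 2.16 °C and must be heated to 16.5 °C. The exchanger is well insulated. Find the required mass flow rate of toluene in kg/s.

ṁ_c = 90.1 kg/s

Heat released by hot stream: Q = 21.1 × 1.76 × (80.4 − 20.9) = 2209.6 kJ/s
Energy balance on cold side (adiabatic exchanger): Q = ṁ_c·Cp_c·(T_c,out − T_c,in)
ṁ_c = 2209.6 / [1.71 × (16.5 − 2.16)] = 90.109 kg/s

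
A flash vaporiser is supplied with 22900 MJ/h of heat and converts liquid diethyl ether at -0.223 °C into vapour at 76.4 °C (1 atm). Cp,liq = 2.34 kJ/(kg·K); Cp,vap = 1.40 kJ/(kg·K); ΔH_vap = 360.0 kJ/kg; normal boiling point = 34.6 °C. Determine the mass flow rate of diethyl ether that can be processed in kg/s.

ṁ = 12.7 kg/s

Δh = 2.34×(34.6−-0.223) + 360.0 + 1.40×(76.4−34.6) = 500.01 kJ/kg
Q = 22900 MJ/h = 6361.1 kJ/s = 6361.1 kJ/s
ṁ = Q/Δh = 6361.1 / 500.01 = 12.722 kg/s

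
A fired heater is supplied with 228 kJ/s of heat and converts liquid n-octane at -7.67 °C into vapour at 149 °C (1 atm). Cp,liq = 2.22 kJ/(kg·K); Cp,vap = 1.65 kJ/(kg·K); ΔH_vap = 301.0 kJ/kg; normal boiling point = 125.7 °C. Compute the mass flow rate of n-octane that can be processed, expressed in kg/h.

Δh = 2.22×(125.7−-7.67) + 301.0 + 1.65×(149−125.7) = 635.53 kJ/kg
Q = 228 kJ/s = 228 kJ/s = 820800 kJ/h
ṁ = Q/Δh = 820800 / 635.53 = 1291.5 kg/h

ṁ = 1290 kg/h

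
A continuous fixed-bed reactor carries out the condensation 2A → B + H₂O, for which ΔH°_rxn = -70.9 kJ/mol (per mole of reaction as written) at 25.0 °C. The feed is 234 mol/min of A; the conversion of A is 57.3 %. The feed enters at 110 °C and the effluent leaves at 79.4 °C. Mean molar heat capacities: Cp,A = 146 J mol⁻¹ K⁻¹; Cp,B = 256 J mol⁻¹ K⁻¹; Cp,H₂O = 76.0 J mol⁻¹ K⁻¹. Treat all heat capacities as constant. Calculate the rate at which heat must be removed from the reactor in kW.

Extent of reaction ξ = 0.573 × 234 / 2 = 67.041 mol/min
Reaction term: ξ·ΔH°_rxn = 67.041 × -70.9 = -4753.2 kJ/min
Sensible, feed 110→25 °C: -2903.9 kJ/min
Outlet flows (mol/min): A 99.918, B 67.041, H₂O 67.041
Sensible, products 25→79.4 °C: 2004.4 kJ/min
Q = ΔH = -5652.7 kJ/min = -94.212 kW
Heat removed = 94.212 kW

Q_out = 94.2 kW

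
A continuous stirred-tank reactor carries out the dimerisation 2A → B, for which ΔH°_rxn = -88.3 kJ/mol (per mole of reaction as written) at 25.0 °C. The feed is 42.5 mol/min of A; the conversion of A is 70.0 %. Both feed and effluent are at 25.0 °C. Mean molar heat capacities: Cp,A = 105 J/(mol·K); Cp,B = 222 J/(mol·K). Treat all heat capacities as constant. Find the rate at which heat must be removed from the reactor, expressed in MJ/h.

Q_out = 78.8 MJ/h

Extent of reaction ξ = 0.700 × 42.5 / 2 = 14.875 mol/min
Reaction term: ξ·ΔH°_rxn = 14.875 × -88.3 = -1313.5 kJ/min
Q = ΔH = -1313.5 kJ/min = -21.891 kW
Heat removed = 78.808 MJ/h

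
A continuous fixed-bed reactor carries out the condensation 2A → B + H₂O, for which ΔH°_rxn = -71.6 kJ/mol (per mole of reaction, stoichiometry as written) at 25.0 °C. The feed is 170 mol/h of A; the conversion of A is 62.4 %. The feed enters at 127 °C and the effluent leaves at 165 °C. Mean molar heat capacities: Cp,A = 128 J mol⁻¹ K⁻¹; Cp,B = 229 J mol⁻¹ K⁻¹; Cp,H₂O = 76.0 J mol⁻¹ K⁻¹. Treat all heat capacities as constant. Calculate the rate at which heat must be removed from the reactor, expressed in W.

Q_out = 724 W

Extent of reaction ξ = 0.624 × 170 / 2 = 53.04 mol/h
Reaction term: ξ·ΔH°_rxn = 53.04 × -71.6 = -3797.7 kJ/h
Sensible, feed 127→25 °C: -2219.5 kJ/h
Outlet flows (mol/h): A 63.92, B 53.04, H₂O 53.04
Sensible, products 25→165 °C: 3410.3 kJ/h
Q = ΔH = -2606.9 kJ/h = -0.72415 kW
Heat removed = 724.15 W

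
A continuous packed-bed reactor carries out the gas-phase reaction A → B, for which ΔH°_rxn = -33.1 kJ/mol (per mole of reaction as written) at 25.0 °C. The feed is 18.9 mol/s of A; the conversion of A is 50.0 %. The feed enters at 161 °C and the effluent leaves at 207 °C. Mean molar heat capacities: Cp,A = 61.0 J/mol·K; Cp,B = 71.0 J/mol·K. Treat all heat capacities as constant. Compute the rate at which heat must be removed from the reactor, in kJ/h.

Q_out = 873000 kJ/h

Extent of reaction ξ = 0.500 × 18.9 = 9.45 mol/s
Reaction term: ξ·ΔH°_rxn = 9.45 × -33.1 = -312.8 kJ/s
Sensible, feed 161→25 °C: -156.79 kJ/s
Outlet flows (mol/s): A 9.45, B 9.45
Sensible, products 25→207 °C: 227.03 kJ/s
Q = ΔH = -242.56 kJ/s = -242.56 kW
Heat removed = 873230 kJ/h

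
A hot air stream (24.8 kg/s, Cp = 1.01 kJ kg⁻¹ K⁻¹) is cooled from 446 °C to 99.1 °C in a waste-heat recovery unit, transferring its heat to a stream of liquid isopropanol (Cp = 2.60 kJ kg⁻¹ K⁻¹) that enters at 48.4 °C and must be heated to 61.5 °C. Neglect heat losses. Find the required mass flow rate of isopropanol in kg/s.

Heat released by hot stream: Q = 24.8 × 1.01 × (446 − 99.1) = 8689.2 kJ/s
Energy balance on cold side (adiabatic exchanger): Q = ṁ_c·Cp_c·(T_c,out − T_c,in)
ṁ_c = 8689.2 / [2.60 × (61.5 − 48.4)] = 255.11 kg/s

ṁ_c = 255 kg/s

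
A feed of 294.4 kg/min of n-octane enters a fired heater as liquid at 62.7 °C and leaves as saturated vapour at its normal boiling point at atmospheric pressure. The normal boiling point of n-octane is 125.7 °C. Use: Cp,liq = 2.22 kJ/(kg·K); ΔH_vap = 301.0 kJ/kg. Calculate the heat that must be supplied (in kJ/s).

liquid 62.7→125.7 °C: 139.86 kJ/kg
vaporisation at 125.7 °C: 301 kJ/kg
Δh = 139.86 + 301 = 440.86 kJ/kg
Q = ṁ·Δh = 294.4 kg/min × 440.86 kJ/kg = 129790 kJ/min
|Q| = 2163.2 kW

Q = 2160 kJ/s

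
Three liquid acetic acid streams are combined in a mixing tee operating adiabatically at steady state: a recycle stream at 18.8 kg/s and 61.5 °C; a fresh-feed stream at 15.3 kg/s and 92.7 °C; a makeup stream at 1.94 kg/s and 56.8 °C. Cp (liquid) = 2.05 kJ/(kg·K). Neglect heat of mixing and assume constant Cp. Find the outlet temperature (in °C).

T_out = 74.5 °C

Adiabatic, steady state ⇒ Σ ṁᵢCp,ᵢ(T_out − Tᵢ) = 0
T_out = Σ ṁᵢCp,ᵢTᵢ / Σ ṁᵢCp,ᵢ
      = 5503.6 / 73.882 = 74.492 °C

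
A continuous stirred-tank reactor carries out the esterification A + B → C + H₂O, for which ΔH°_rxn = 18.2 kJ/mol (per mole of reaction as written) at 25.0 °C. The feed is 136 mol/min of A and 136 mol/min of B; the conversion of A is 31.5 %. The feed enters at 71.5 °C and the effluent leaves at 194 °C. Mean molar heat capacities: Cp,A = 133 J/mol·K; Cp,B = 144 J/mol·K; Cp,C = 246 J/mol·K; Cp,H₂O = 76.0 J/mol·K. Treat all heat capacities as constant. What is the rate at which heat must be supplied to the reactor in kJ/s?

Q_in = 95.3 kJ/s

Extent of reaction ξ = 0.315 × 136 = 42.84 mol/min
Reaction term: ξ·ΔH°_rxn = 42.84 × 18.2 = 779.69 kJ/min
Sensible, feed 71.5→25 °C: -1751.7 kJ/min
Outlet flows (mol/min): A 93.16, B 93.16, C 42.84, H₂O 42.84
Sensible, products 25→194 °C: 6692.4 kJ/min
Q = ΔH = 5720.3 kJ/min = 95.338 kW
Heat supplied = 95.338 kJ/s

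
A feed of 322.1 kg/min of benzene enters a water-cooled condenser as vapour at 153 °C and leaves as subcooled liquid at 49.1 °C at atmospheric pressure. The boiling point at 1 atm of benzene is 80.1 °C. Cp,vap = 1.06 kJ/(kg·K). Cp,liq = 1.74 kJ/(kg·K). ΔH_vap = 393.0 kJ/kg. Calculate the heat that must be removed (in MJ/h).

Q_c = 10100 MJ/h

vapour 153→80.1 °C: -77.274 kJ/kg
condensation at 80.1 °C: -393 kJ/kg
liquid 80.1→49.1 °C: -53.94 kJ/kg
Δh = -77.274 + -393 + -53.94 = -524.21 kJ/kg
Q = ṁ·Δh = 322.1 kg/min × -524.21 kJ/kg = -168850 kJ/min
|Q| = 2814.2 kW = 10131 MJ/h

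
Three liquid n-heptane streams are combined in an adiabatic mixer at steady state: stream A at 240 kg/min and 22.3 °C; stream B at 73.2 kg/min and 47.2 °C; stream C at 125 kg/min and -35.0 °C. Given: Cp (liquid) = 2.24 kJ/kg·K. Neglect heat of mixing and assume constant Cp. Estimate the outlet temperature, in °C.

No heat crosses the boundary, so H_out = H_in.
T_out = Σ ṁᵢCp,ᵢTᵢ / Σ ṁᵢCp,ᵢ
      = 9927.8 / 981.57 = 10.114 °C

T_out = 10.1 °C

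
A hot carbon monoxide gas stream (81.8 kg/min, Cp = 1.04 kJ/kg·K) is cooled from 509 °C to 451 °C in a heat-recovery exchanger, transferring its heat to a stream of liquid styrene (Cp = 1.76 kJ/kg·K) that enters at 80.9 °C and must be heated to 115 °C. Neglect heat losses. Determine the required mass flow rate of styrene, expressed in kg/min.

Heat released by hot stream: Q = 81.8 × 1.04 × (509 − 451) = 4934.2 kJ/min
Energy balance on cold side (adiabatic exchanger): Q = ṁ_c·Cp_c·(T_c,out − T_c,in)
ṁ_c = 4934.2 / [1.76 × (115 − 80.9)] = 82.214 kg/min

ṁ_c = 82.2 kg/min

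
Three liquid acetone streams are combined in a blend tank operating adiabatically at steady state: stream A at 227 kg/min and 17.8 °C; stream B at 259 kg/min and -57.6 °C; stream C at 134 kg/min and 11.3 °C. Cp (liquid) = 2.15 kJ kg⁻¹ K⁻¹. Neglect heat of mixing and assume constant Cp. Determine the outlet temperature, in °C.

T_out = -15.1 °C

No heat crosses the boundary, so H_out = H_in.
T_out = Σ ṁᵢCp,ᵢTᵢ / Σ ṁᵢCp,ᵢ
      = -20132 / 1333 = -15.103 °C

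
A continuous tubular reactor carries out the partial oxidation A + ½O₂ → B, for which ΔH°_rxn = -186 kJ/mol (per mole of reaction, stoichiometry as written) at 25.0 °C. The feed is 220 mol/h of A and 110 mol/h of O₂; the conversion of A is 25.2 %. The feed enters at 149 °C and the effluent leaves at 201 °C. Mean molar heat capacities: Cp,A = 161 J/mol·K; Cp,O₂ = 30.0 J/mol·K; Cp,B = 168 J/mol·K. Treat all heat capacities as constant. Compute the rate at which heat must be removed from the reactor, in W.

Q_out = 2330 W

Extent of reaction ξ = 0.252 × 220 = 55.44 mol/h
Reaction term: ξ·ΔH°_rxn = 55.44 × -186 = -10312 kJ/h
Sensible, feed 149→25 °C: -4801.3 kJ/h
Outlet flows (mol/h): A 164.56, O₂ 82.28, B 55.44
Sensible, products 25→201 °C: 6736.7 kJ/h
Q = ΔH = -8376.5 kJ/h = -2.3268 kW
Heat removed = 2326.8 W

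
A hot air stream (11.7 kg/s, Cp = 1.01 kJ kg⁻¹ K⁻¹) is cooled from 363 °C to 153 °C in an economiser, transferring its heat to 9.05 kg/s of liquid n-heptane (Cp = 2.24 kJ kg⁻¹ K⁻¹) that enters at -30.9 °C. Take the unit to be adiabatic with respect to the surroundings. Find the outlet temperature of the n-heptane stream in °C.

Heat released by hot stream: Q = 11.7 × 1.01 × (363 − 153) = 2481.6 kJ/s
Energy balance on cold side (adiabatic exchanger): Q = ṁ_c·Cp_c·(T_c,out − T_c,in)
T_c,out = -30.9 + 2481.6/(9.05 × 2.24) = 91.514 °C

T_c,out = 91.5 °C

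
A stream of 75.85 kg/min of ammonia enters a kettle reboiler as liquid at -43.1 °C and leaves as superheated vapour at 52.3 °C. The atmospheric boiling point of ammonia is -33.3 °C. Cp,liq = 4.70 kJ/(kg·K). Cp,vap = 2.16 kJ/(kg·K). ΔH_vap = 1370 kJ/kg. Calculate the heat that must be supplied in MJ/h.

Q = 7290 MJ/h

liquid -43.1→-33.3 °C: 46.06 kJ/kg
vaporisation at -33.3 °C: 1370 kJ/kg
vapour -33.3→52.3 °C: 184.9 kJ/kg
Δh = 46.06 + 1370 + 184.9 = 1601 kJ/kg
Q = ṁ·Δh = 75.85 kg/min × 1601 kJ/kg = 121430 kJ/min
|Q| = 2023.9 kW = 7286 MJ/h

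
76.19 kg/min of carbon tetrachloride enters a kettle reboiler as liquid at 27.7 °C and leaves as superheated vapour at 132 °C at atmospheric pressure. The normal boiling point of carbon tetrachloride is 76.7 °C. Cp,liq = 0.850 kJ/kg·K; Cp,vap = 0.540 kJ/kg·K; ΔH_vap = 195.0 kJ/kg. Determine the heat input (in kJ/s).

liquid 27.7→76.7 °C: 41.65 kJ/kg
vaporisation at 76.7 °C: 195 kJ/kg
vapour 76.7→132 °C: 29.862 kJ/kg
Δh = 41.65 + 195 + 29.862 = 266.51 kJ/kg
Q = ṁ·Δh = 76.19 kg/min × 266.51 kJ/kg = 20306 kJ/min
|Q| = 338.43 kW

Q = 338 kJ/s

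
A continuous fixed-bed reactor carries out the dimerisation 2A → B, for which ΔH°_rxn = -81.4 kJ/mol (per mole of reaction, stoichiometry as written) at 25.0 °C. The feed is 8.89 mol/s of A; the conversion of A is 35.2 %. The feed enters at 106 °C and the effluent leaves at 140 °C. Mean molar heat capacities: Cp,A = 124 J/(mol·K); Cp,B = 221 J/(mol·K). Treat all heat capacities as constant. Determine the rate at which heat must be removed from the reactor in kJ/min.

Extent of reaction ξ = 0.352 × 8.89 / 2 = 1.5646 mol/s
Reaction term: ξ·ΔH°_rxn = 1.5646 × -81.4 = -127.36 kJ/s
Sensible, feed 106→25 °C: -89.291 kJ/s
Outlet flows (mol/s): A 5.7607, B 1.5646
Sensible, products 25→140 °C: 121.91 kJ/s
Q = ΔH = -94.74 kJ/s = -94.74 kW
Heat removed = 5684.4 kJ/min

Q_out = 5680 kJ/min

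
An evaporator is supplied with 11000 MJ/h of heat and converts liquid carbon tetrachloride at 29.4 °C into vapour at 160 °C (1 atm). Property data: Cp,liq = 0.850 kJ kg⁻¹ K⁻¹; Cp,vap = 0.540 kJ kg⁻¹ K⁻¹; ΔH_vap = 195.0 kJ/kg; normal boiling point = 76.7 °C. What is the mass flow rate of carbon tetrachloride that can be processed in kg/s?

ṁ = 10.9 kg/s

Δh = 0.850×(76.7−29.4) + 195.0 + 0.540×(160−76.7) = 280.19 kJ/kg
Q = 11000 MJ/h = 3055.6 kJ/s = 3055.6 kJ/s
ṁ = Q/Δh = 3055.6 / 280.19 = 10.905 kg/s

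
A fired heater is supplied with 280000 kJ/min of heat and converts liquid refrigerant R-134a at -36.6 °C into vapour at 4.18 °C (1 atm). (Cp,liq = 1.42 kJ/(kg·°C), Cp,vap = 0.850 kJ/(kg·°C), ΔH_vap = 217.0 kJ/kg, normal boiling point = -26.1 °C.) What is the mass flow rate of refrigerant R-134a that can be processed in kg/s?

Δh = 1.42×(-26.1−-36.6) + 217.0 + 0.850×(4.18−-26.1) = 257.65 kJ/kg
Q = 280000 kJ/min = 4666.7 kJ/s = 4666.7 kJ/s
ṁ = Q/Δh = 4666.7 / 257.65 = 18.113 kg/s

ṁ = 18.1 kg/s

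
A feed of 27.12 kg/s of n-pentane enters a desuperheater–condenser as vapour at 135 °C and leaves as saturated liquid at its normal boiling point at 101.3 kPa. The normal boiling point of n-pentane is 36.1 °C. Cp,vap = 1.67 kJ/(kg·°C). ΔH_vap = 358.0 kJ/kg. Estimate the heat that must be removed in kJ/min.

vapour 135→36.1 °C: -165.16 kJ/kg
condensation at 36.1 °C: -358 kJ/kg
Δh = -165.16 + -358 = -523.16 kJ/kg
Q = ṁ·Δh = 27.12 kg/s × -523.16 kJ/kg = -14188 kJ/s
|Q| = 14188 kW = 851290 kJ/min

Q_c = 851000 kJ/min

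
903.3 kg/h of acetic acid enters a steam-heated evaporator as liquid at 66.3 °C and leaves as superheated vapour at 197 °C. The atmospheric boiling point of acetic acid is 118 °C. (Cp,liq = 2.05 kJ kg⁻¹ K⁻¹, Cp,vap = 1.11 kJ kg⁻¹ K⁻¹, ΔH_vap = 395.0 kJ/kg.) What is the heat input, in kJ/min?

Q = 8860 kJ/min

liquid 66.3→118 °C: 105.98 kJ/kg
vaporisation at 118 °C: 395 kJ/kg
vapour 118→197 °C: 87.69 kJ/kg
Δh = 105.98 + 395 + 87.69 = 588.67 kJ/kg
Q = ṁ·Δh = 903.3 kg/h × 588.67 kJ/kg = 531750 kJ/h
|Q| = 147.71 kW = 8862.5 kJ/min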